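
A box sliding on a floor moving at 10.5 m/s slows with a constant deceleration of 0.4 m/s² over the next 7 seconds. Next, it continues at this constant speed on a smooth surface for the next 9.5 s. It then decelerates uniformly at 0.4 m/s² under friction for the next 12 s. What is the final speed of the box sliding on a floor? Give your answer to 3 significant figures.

2.90 m/s

Phase 1 (decelerating): v₀ = 10.5 m/s, a = -0.4 m/s².
v = v₀ + at = 10.5 + (-0.4)(7) = 7.70 m/s
Δx = v₀t + ½at² = 10.5·7 + 0.5·-0.4·7² = 63.7 m

Phase 2 (constant speed): v₀ = 7.70 m/s, a = 0 m/s².
v = v₀ + at = 7.70 + (0)(9.5) = 7.70 m/s
Δx = v₀t + ½at² = 7.70·9.5 + 0.5·0·9.5² = 73.1 m

Phase 3 (decelerating): v₀ = 7.70 m/s, a = -0.4 m/s².
v = v₀ + at = 7.70 + (-0.4)(12) = 2.90 m/s
Δx = v₀t + ½at² = 7.70·12 + 0.5·-0.4·12² = 63.6 m
Final speed = 2.90 m/s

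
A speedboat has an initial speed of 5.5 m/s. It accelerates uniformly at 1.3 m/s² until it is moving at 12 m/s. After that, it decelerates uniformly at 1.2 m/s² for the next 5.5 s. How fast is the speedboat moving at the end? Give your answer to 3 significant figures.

5.40 m/s

Phase 1 (accelerating): v₀ = 5.50 m/s, a = 1.3 m/s².
v = v₀ + at → t = (12 − 5.50) / 1.3 = 5.00 s
v² = v₀² + 2aΔx → Δx = (12² − 5.50²)/(2·1.3) = 43.8 m

Phase 2 (decelerating): v₀ = 12.0 m/s, a = -1.2 m/s².
v = v₀ + at = 12.0 + (-1.2)(5.5) = 5.40 m/s
Δx = v₀t + ½at² = 12.0·5.5 + 0.5·-1.2·5.5² = 47.9 m
Final speed = 5.40 m/s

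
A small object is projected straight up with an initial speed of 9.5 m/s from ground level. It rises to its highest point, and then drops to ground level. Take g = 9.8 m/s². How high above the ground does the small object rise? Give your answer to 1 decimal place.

Phase 1 (rising): v₀ = 9.50 m/s, a = -9.8 m/s².
v = v₀ + at → t = (0 − 9.50) / -9.8 = 0.969 s
v² = v₀² + 2aΔx → Δx = (0² − 9.50²)/(2·-9.8) = 4.60 m
Maximum height = 4.60 m

4.6 m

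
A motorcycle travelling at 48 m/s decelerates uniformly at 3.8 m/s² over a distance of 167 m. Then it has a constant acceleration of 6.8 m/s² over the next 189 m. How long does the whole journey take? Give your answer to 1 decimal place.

Phase 1 (decelerating): v₀ = 48.0 m/s, a = -3.8 m/s².
v² = v₀² + 2aΔx = 48.0² + 2·-3.8·167 = 1030 → v = 32.2 m/s
t = (v − v₀)/a = (32.2 − 48.0)/-3.8 = 4.17 s

Phase 2 (accelerating): v₀ = 32.2 m/s, a = 6.8 m/s².
v² = v₀² + 2aΔx = 32.2² + 2·6.8·189 = 3610 → v = 60.0 m/s
t = (v − v₀)/a = (60.0 − 32.2)/6.8 = 4.10 s
Total time = 4.17 + 4.10 = 8.27 s

8.3 s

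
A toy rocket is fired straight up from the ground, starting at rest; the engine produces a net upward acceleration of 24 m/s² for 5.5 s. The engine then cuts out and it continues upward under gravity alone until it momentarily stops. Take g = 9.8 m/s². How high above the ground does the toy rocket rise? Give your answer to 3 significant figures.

Phase 1 (powered ascent): v₀ = 0 m/s, a = 24 m/s².
v = v₀ + at = 0 + (24)(5.5) = 132 m/s
Δx = v₀t + ½at² = 0·5.5 + 0.5·24·5.5² = 363 m

Phase 2 (coasting upward): v₀ = 132 m/s, a = -9.8 m/s².
v = v₀ + at → t = (0 − 132) / -9.8 = 13.5 s
v² = v₀² + 2aΔx → Δx = (0² − 132²)/(2·-9.8) = 889 m
Maximum height = 363 + 889 = 1250 m

1250 m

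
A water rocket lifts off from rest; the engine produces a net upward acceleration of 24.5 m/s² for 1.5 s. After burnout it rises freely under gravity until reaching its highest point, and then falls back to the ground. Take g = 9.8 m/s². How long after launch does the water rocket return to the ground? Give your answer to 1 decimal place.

9.7 s

Phase 1 (powered ascent): v₀ = 0 m/s, a = 24.5 m/s².
v = v₀ + at = 0 + (24.5)(1.5) = 36.8 m/s
Δx = v₀t + ½at² = 0·1.5 + 0.5·24.5·1.5² = 27.6 m

Phase 2 (coasting upward): v₀ = 36.8 m/s, a = -9.8 m/s².
v = v₀ + at → t = (0 − 36.8) / -9.8 = 3.75 s
v² = v₀² + 2aΔx → Δx = (0² − 36.8²)/(2·-9.8) = 68.9 m

Phase 3 (free fall): v₀ = 0 m/s, a = -9.8 m/s².
Falls 96.5 m from rest: t = √(2·96.5/9.8) = 4.44 s; v = g·t = 43.5 m/s.
Total time = 1.50 + 3.75 + 4.44 = 9.69 s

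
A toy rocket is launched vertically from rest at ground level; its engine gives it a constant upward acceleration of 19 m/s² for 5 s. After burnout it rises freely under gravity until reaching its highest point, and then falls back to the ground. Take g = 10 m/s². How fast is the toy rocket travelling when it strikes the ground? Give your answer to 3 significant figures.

117 m/s

Phase 1 (powered ascent): v₀ = 0 m/s, a = 19 m/s².
v = v₀ + at = 0 + (19)(5) = 95.0 m/s
Δx = v₀t + ½at² = 0·5 + 0.5·19·5² = 238 m

Phase 2 (coasting upward): v₀ = 95.0 m/s, a = -10 m/s².
v = v₀ + at → t = (0 − 95.0) / -10 = 9.50 s
v² = v₀² + 2aΔx → Δx = (0² − 95.0²)/(2·-10) = 451 m

Phase 3 (free fall): v₀ = 0 m/s, a = -10 m/s².
Falls 689 m from rest: t = √(2·689/10) = 11.7 s; v = g·t = 117 m/s.
Impact speed = 117 m/s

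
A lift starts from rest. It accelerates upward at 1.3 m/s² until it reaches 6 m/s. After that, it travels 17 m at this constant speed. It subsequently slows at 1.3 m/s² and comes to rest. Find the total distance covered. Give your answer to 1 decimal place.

Phase 1 (accelerating): v₀ = 0 m/s, a = 1.3 m/s².
v = v₀ + at → t = (6 − 0) / 1.3 = 4.62 s
v² = v₀² + 2aΔx → Δx = (6² − 0²)/(2·1.3) = 13.8 m

Phase 2 (constant speed): v₀ = 6.00 m/s, a = 0 m/s².
Constant speed: t = d/v = 17/6.00 = 2.83 s

Phase 3 (decelerating): v₀ = 6.00 m/s, a = -1.3 m/s².
v = v₀ + at → t = (0 − 6.00) / -1.3 = 4.62 s
v² = v₀² + 2aΔx → Δx = (0² − 6.00²)/(2·-1.3) = 13.8 m
Total distance = 13.8 + 17.0 + 13.8 = 44.7 m

44.7 m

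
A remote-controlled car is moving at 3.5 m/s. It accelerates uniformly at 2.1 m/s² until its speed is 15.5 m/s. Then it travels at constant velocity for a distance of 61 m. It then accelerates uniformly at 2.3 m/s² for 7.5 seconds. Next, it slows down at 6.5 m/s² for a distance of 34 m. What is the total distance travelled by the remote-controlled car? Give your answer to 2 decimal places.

Phase 1 (accelerating): v₀ = 3.50 m/s, a = 2.1 m/s².
v = v₀ + at → t = (15.5 − 3.50) / 2.1 = 5.71 s
v² = v₀² + 2aΔx → Δx = (15.5² − 3.50²)/(2·2.1) = 54.3 m

Phase 2 (constant speed): v₀ = 15.5 m/s, a = 0 m/s².
Constant speed: t = d/v = 61/15.5 = 3.94 s

Phase 3 (accelerating): v₀ = 15.5 m/s, a = 2.3 m/s².
v = v₀ + at = 15.5 + (2.3)(7.5) = 32.8 m/s
Δx = v₀t + ½at² = 15.5·7.5 + 0.5·2.3·7.5² = 181 m

Phase 4 (decelerating): v₀ = 32.8 m/s, a = -6.5 m/s².
v² = v₀² + 2aΔx = 32.8² + 2·-6.5·34 = 631 → v = 25.1 m/s
t = (v − v₀)/a = (25.1 − 32.8)/-6.5 = 1.18 s
Total distance = 54.3 + 61.0 + 181 + 34.0 = 330 m

330.22 m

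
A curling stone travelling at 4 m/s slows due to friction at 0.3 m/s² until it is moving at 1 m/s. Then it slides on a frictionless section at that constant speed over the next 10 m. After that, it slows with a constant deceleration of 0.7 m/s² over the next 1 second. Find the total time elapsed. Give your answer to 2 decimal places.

Phase 1 (decelerating): v₀ = 4.00 m/s, a = -0.3 m/s².
v = v₀ + at → t = (1 − 4.00) / -0.3 = 10.0 s
v² = v₀² + 2aΔx → Δx = (1² − 4.00²)/(2·-0.3) = 25.0 m

Phase 2 (constant speed): v₀ = 1.00 m/s, a = 0 m/s².
Constant speed: t = d/v = 10/1.00 = 10.0 s

Phase 3 (decelerating): v₀ = 1.00 m/s, a = -0.7 m/s².
v = v₀ + at = 1.00 + (-0.7)(1) = 0.300 m/s
Δx = v₀t + ½at² = 1.00·1 + 0.5·-0.7·1² = 0.650 m
Total time = 10.0 + 10.0 + 1.00 = 21.0 s

21.00 s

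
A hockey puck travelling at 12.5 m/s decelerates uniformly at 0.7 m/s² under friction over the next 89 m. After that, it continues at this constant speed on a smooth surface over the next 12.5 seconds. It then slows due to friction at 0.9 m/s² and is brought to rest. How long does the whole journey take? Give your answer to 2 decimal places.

Phase 1 (decelerating): v₀ = 12.5 m/s, a = -0.7 m/s².
v² = v₀² + 2aΔx = 12.5² + 2·-0.7·89 = 31.7 → v = 5.63 m/s
t = (v − v₀)/a = (5.63 − 12.5)/-0.7 = 9.82 s

Phase 2 (constant speed): v₀ = 5.63 m/s, a = 0 m/s².
v = v₀ + at = 5.63 + (0)(12.5) = 5.63 m/s
Δx = v₀t + ½at² = 5.63·12.5 + 0.5·0·12.5² = 70.3 m

Phase 3 (decelerating): v₀ = 5.63 m/s, a = -0.9 m/s².
v = v₀ + at → t = (0 − 5.63) / -0.9 = 6.25 s
v² = v₀² + 2aΔx → Δx = (0² − 5.63²)/(2·-0.9) = 17.6 m
Total time = 9.82 + 12.5 + 6.25 = 28.6 s

28.57 s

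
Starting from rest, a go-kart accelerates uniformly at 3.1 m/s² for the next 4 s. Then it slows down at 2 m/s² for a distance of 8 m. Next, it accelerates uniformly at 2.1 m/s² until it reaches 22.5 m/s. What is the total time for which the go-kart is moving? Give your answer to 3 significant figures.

Phase 1 (accelerating): v₀ = 0 m/s, a = 3.1 m/s².
v = v₀ + at = 0 + (3.1)(4) = 12.4 m/s
Δx = v₀t + ½at² = 0·4 + 0.5·3.1·4² = 24.8 m

Phase 2 (decelerating): v₀ = 12.4 m/s, a = -2 m/s².
v² = v₀² + 2aΔx = 12.4² + 2·-2·8 = 122 → v = 11.0 m/s
t = (v − v₀)/a = (11.0 − 12.4)/-2 = 0.683 s

Phase 3 (accelerating): v₀ = 11.0 m/s, a = 2.1 m/s².
v = v₀ + at → t = (22.5 − 11.0) / 2.1 = 5.46 s
v² = v₀² + 2aΔx → Δx = (22.5² − 11.0²)/(2·2.1) = 91.5 m
Total time = 4.00 + 0.683 + 5.46 = 10.1 s

10.1 s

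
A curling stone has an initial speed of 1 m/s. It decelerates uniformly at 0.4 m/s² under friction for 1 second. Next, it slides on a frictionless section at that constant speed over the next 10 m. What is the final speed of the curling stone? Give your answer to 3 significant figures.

Phase 1 (decelerating): v₀ = 1.00 m/s, a = -0.4 m/s².
v = v₀ + at = 1.00 + (-0.4)(1) = 0.600 m/s
Δx = v₀t + ½at² = 1.00·1 + 0.5·-0.4·1² = 0.800 m

Phase 2 (constant speed): v₀ = 0.600 m/s, a = 0 m/s².
Constant speed: t = d/v = 10/0.600 = 16.7 s
Final speed = 0.600 m/s

0.600 m/s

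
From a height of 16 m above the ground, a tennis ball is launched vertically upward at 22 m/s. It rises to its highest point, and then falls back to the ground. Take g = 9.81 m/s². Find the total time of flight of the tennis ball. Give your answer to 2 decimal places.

Phase 1 (rising): v₀ = 22.0 m/s, a = -9.81 m/s².
v = v₀ + at → t = (0 − 22.0) / -9.81 = 2.24 s
v² = v₀² + 2aΔx → Δx = (0² − 22.0²)/(2·-9.81) = 24.7 m

Phase 2 (falling): v₀ = 0 m/s, a = -9.81 m/s².
Falls 40.7 m from rest: t = √(2·40.7/9.81) = 2.88 s; v = g·t = 28.2 m/s.
Total time = 2.24 + 2.88 = 5.12 s

5.12 s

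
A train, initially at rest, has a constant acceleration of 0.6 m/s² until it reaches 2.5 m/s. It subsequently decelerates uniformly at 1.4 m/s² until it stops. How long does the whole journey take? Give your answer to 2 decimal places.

5.95 s

Phase 1 (accelerating): v₀ = 0 m/s, a = 0.6 m/s².
v = v₀ + at → t = (2.5 − 0) / 0.6 = 4.17 s
v² = v₀² + 2aΔx → Δx = (2.5² − 0²)/(2·0.6) = 5.21 m

Phase 2 (decelerating): v₀ = 2.50 m/s, a = -1.4 m/s².
v = v₀ + at → t = (0 − 2.50) / -1.4 = 1.79 s
v² = v₀² + 2aΔx → Δx = (0² − 2.50²)/(2·-1.4) = 2.23 m
Total time = 4.17 + 1.79 = 5.95 s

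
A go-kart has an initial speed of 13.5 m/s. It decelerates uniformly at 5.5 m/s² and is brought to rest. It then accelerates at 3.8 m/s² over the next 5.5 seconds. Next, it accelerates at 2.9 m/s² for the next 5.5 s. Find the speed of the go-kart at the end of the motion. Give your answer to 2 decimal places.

Phase 1 (decelerating): v₀ = 13.5 m/s, a = -5.5 m/s².
v = v₀ + at → t = (0 − 13.5) / -5.5 = 2.45 s
v² = v₀² + 2aΔx → Δx = (0² − 13.5²)/(2·-5.5) = 16.6 m

Phase 2 (accelerating): v₀ = 0 m/s, a = 3.8 m/s².
v = v₀ + at = 0 + (3.8)(5.5) = 20.9 m/s
Δx = v₀t + ½at² = 0·5.5 + 0.5·3.8·5.5² = 57.5 m

Phase 3 (accelerating): v₀ = 20.9 m/s, a = 2.9 m/s².
v = v₀ + at = 20.9 + (2.9)(5.5) = 36.8 m/s
Δx = v₀t + ½at² = 20.9·5.5 + 0.5·2.9·5.5² = 159 m
Final speed = 36.8 m/s

36.85 m/s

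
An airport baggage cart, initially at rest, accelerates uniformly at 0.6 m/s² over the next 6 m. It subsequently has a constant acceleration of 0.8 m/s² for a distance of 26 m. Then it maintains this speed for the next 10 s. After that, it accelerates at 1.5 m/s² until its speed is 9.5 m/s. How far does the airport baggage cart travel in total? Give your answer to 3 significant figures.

116 m

Phase 1 (accelerating): v₀ = 0 m/s, a = 0.6 m/s².
v² = v₀² + 2aΔx = 0² + 2·0.6·6 = 7.20 → v = 2.68 m/s
t = (v − v₀)/a = (2.68 − 0)/0.6 = 4.47 s

Phase 2 (accelerating): v₀ = 2.68 m/s, a = 0.8 m/s².
v² = v₀² + 2aΔx = 2.68² + 2·0.8·26 = 48.8 → v = 6.99 m/s
t = (v − v₀)/a = (6.99 − 2.68)/0.8 = 5.38 s

Phase 3 (constant speed): v₀ = 6.99 m/s, a = 0 m/s².
v = v₀ + at = 6.99 + (0)(10) = 6.99 m/s
Δx = v₀t + ½at² = 6.99·10 + 0.5·0·10² = 69.9 m

Phase 4 (accelerating): v₀ = 6.99 m/s, a = 1.5 m/s².
v = v₀ + at → t = (9.5 − 6.99) / 1.5 = 1.68 s
v² = v₀² + 2aΔx → Δx = (9.5² − 6.99²)/(2·1.5) = 13.8 m
Total distance = 6.00 + 26.0 + 69.9 + 13.8 = 116 m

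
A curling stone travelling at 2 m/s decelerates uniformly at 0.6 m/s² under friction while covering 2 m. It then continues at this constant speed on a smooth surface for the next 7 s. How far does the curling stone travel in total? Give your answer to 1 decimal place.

Phase 1 (decelerating): v₀ = 2.00 m/s, a = -0.6 m/s².
v² = v₀² + 2aΔx = 2.00² + 2·-0.6·2 = 1.60 → v = 1.26 m/s
t = (v − v₀)/a = (1.26 − 2.00)/-0.6 = 1.23 s

Phase 2 (constant speed): v₀ = 1.26 m/s, a = 0 m/s².
v = v₀ + at = 1.26 + (0)(7) = 1.26 m/s
Δx = v₀t + ½at² = 1.26·7 + 0.5·0·7² = 8.85 m
Total distance = 2.00 + 8.85 = 10.9 m

10.9 m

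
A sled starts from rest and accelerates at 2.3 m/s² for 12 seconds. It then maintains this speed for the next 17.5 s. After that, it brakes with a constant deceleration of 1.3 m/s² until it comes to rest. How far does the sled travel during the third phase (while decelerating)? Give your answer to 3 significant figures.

293 m

Phase 1 (accelerating): v₀ = 0 m/s, a = 2.3 m/s².
v = v₀ + at = 0 + (2.3)(12) = 27.6 m/s
Δx = v₀t + ½at² = 0·12 + 0.5·2.3·12² = 166 m

Phase 2 (constant speed): v₀ = 27.6 m/s, a = 0 m/s².
v = v₀ + at = 27.6 + (0)(17.5) = 27.6 m/s
Δx = v₀t + ½at² = 27.6·17.5 + 0.5·0·17.5² = 483 m

Phase 3 (decelerating): v₀ = 27.6 m/s, a = -1.3 m/s².
v = v₀ + at → t = (0 − 27.6) / -1.3 = 21.2 s
v² = v₀² + 2aΔx → Δx = (0² − 27.6²)/(2·-1.3) = 293 m
Distance in phase 3 = 293 m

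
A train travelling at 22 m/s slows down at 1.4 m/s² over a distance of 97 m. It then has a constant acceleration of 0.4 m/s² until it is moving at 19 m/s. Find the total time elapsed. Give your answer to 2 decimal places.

Phase 1 (decelerating): v₀ = 22.0 m/s, a = -1.4 m/s².
v² = v₀² + 2aΔx = 22.0² + 2·-1.4·97 = 212 → v = 14.6 m/s
t = (v − v₀)/a = (14.6 − 22.0)/-1.4 = 5.30 s

Phase 2 (accelerating): v₀ = 14.6 m/s, a = 0.4 m/s².
v = v₀ + at → t = (19 − 14.6) / 0.4 = 11.1 s
v² = v₀² + 2aΔx → Δx = (19² − 14.6²)/(2·0.4) = 186 m
Total time = 5.30 + 11.1 = 16.4 s

16.37 s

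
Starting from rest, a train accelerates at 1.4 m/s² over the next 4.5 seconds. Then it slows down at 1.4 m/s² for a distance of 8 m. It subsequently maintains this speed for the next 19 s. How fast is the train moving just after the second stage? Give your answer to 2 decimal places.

4.16 m/s

Phase 1 (accelerating): v₀ = 0 m/s, a = 1.4 m/s².
v = v₀ + at = 0 + (1.4)(4.5) = 6.30 m/s
Δx = v₀t + ½at² = 0·4.5 + 0.5·1.4·4.5² = 14.2 m

Phase 2 (decelerating): v₀ = 6.30 m/s, a = -1.4 m/s².
v² = v₀² + 2aΔx = 6.30² + 2·-1.4·8 = 17.3 → v = 4.16 m/s
t = (v − v₀)/a = (4.16 − 6.30)/-1.4 = 1.53 s
Speed at end of phase 2 = 4.16 m/s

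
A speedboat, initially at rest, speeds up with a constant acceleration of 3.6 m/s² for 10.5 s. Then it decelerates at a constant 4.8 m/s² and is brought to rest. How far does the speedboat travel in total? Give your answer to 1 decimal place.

Phase 1 (accelerating): v₀ = 0 m/s, a = 3.6 m/s².
v = v₀ + at = 0 + (3.6)(10.5) = 37.8 m/s
Δx = v₀t + ½at² = 0·10.5 + 0.5·3.6·10.5² = 198 m

Phase 2 (decelerating): v₀ = 37.8 m/s, a = -4.8 m/s².
v = v₀ + at → t = (0 − 37.8) / -4.8 = 7.88 s
v² = v₀² + 2aΔx → Δx = (0² − 37.8²)/(2·-4.8) = 149 m
Total distance = 198 + 149 = 347 m

347.3 m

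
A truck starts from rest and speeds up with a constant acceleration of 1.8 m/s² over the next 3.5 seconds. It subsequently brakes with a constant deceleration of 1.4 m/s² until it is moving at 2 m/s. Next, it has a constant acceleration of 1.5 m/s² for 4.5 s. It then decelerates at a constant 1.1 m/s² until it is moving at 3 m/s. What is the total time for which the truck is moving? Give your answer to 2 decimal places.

Phase 1 (accelerating): v₀ = 0 m/s, a = 1.8 m/s².
v = v₀ + at = 0 + (1.8)(3.5) = 6.30 m/s
Δx = v₀t + ½at² = 0·3.5 + 0.5·1.8·3.5² = 11.0 m

Phase 2 (decelerating): v₀ = 6.30 m/s, a = -1.4 m/s².
v = v₀ + at → t = (2 − 6.30) / -1.4 = 3.07 s
v² = v₀² + 2aΔx → Δx = (2² − 6.30²)/(2·-1.4) = 12.7 m

Phase 3 (accelerating): v₀ = 2.00 m/s, a = 1.5 m/s².
v = v₀ + at = 2.00 + (1.5)(4.5) = 8.75 m/s
Δx = v₀t + ½at² = 2.00·4.5 + 0.5·1.5·4.5² = 24.2 m

Phase 4 (decelerating): v₀ = 8.75 m/s, a = -1.1 m/s².
v = v₀ + at → t = (3 − 8.75) / -1.1 = 5.23 s
v² = v₀² + 2aΔx → Δx = (3² − 8.75²)/(2·-1.1) = 30.7 m
Total time = 3.50 + 3.07 + 4.50 + 5.23 = 16.3 s

16.30 s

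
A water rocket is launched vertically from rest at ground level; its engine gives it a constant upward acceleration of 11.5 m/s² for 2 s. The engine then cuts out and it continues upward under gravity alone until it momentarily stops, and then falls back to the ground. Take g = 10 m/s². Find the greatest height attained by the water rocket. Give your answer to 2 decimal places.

49.45 m

Phase 1 (powered ascent): v₀ = 0 m/s, a = 11.5 m/s².
v = v₀ + at = 0 + (11.5)(2) = 23.0 m/s
Δx = v₀t + ½at² = 0·2 + 0.5·11.5·2² = 23.0 m

Phase 2 (coasting upward): v₀ = 23.0 m/s, a = -10 m/s².
v = v₀ + at → t = (0 − 23.0) / -10 = 2.30 s
v² = v₀² + 2aΔx → Δx = (0² − 23.0²)/(2·-10) = 26.4 m
Maximum height = 23.0 + 26.4 = 49.5 m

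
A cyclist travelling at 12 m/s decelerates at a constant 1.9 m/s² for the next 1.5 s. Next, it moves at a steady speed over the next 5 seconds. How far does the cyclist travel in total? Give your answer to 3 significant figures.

Phase 1 (decelerating): v₀ = 12.0 m/s, a = -1.9 m/s².
v = v₀ + at = 12.0 + (-1.9)(1.5) = 9.15 m/s
Δx = v₀t + ½at² = 12.0·1.5 + 0.5·-1.9·1.5² = 15.9 m

Phase 2 (constant speed): v₀ = 9.15 m/s, a = 0 m/s².
v = v₀ + at = 9.15 + (0)(5) = 9.15 m/s
Δx = v₀t + ½at² = 9.15·5 + 0.5·0·5² = 45.8 m
Total distance = 15.9 + 45.8 = 61.6 m

61.6 m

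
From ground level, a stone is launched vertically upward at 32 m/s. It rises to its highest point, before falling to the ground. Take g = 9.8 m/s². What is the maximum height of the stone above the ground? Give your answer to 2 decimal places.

52.24 m

Phase 1 (rising): v₀ = 32.0 m/s, a = -9.8 m/s².
v = v₀ + at → t = (0 − 32.0) / -9.8 = 3.27 s
v² = v₀² + 2aΔx → Δx = (0² − 32.0²)/(2·-9.8) = 52.2 m
Maximum height = 52.2 m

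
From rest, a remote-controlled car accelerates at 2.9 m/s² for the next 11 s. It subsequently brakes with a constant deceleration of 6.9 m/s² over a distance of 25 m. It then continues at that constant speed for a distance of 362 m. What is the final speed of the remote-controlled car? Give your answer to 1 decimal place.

Phase 1 (accelerating): v₀ = 0 m/s, a = 2.9 m/s².
v = v₀ + at = 0 + (2.9)(11) = 31.9 m/s
Δx = v₀t + ½at² = 0·11 + 0.5·2.9·11² = 175 m

Phase 2 (decelerating): v₀ = 31.9 m/s, a = -6.9 m/s².
v² = v₀² + 2aΔx = 31.9² + 2·-6.9·25 = 673 → v = 25.9 m/s
t = (v − v₀)/a = (25.9 − 31.9)/-6.9 = 0.865 s

Phase 3 (constant speed): v₀ = 25.9 m/s, a = 0 m/s².
Constant speed: t = d/v = 362/25.9 = 14.0 s
Final speed = 25.9 m/s

25.9 m/s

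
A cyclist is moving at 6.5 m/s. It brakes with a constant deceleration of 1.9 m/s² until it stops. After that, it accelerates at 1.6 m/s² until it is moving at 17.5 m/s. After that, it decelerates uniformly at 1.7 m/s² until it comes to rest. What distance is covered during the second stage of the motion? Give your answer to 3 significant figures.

Phase 1 (decelerating): v₀ = 6.50 m/s, a = -1.9 m/s².
v = v₀ + at → t = (0 − 6.50) / -1.9 = 3.42 s
v² = v₀² + 2aΔx → Δx = (0² − 6.50²)/(2·-1.9) = 11.1 m

Phase 2 (accelerating): v₀ = 0 m/s, a = 1.6 m/s².
v = v₀ + at → t = (17.5 − 0) / 1.6 = 10.9 s
v² = v₀² + 2aΔx → Δx = (17.5² − 0²)/(2·1.6) = 95.7 m
Distance in phase 2 = 95.7 m

95.7 m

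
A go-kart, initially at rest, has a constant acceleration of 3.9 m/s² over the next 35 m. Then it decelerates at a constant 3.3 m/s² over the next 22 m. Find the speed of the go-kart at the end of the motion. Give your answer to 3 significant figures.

Phase 1 (accelerating): v₀ = 0 m/s, a = 3.9 m/s².
v² = v₀² + 2aΔx = 0² + 2·3.9·35 = 273 → v = 16.5 m/s
t = (v − v₀)/a = (16.5 − 0)/3.9 = 4.24 s

Phase 2 (decelerating): v₀ = 16.5 m/s, a = -3.3 m/s².
v² = v₀² + 2aΔx = 16.5² + 2·-3.3·22 = 128 → v = 11.3 m/s
t = (v − v₀)/a = (11.3 − 16.5)/-3.3 = 1.58 s
Final speed = 11.3 m/s

11.3 m/s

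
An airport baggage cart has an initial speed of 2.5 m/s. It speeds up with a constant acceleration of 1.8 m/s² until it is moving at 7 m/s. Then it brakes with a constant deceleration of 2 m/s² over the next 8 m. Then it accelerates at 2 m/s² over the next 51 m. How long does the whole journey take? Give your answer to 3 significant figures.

Phase 1 (accelerating): v₀ = 2.50 m/s, a = 1.8 m/s².
v = v₀ + at → t = (7 − 2.50) / 1.8 = 2.50 s
v² = v₀² + 2aΔx → Δx = (7² − 2.50²)/(2·1.8) = 11.9 m

Phase 2 (decelerating): v₀ = 7.00 m/s, a = -2 m/s².
v² = v₀² + 2aΔx = 7.00² + 2·-2·8 = 17.0 → v = 4.12 m/s
t = (v − v₀)/a = (4.12 − 7.00)/-2 = 1.44 s

Phase 3 (accelerating): v₀ = 4.12 m/s, a = 2 m/s².
v² = v₀² + 2aΔx = 4.12² + 2·2·51 = 221 → v = 14.9 m/s
t = (v − v₀)/a = (14.9 − 4.12)/2 = 5.37 s
Total time = 2.50 + 1.44 + 5.37 = 9.31 s

9.31 s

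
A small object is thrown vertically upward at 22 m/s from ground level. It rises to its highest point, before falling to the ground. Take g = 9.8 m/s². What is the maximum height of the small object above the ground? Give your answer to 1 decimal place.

Phase 1 (rising): v₀ = 22.0 m/s, a = -9.8 m/s².
v = v₀ + at → t = (0 − 22.0) / -9.8 = 2.24 s
v² = v₀² + 2aΔx → Δx = (0² − 22.0²)/(2·-9.8) = 24.7 m
Maximum height = 24.7 m

24.7 m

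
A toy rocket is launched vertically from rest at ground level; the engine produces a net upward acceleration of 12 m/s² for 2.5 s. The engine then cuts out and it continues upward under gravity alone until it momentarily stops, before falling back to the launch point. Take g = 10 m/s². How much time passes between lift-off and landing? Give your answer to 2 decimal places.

Phase 1 (powered ascent): v₀ = 0 m/s, a = 12 m/s².
v = v₀ + at = 0 + (12)(2.5) = 30.0 m/s
Δx = v₀t + ½at² = 0·2.5 + 0.5·12·2.5² = 37.5 m

Phase 2 (coasting upward): v₀ = 30.0 m/s, a = -10 m/s².
v = v₀ + at → t = (0 − 30.0) / -10 = 3.00 s
v² = v₀² + 2aΔx → Δx = (0² − 30.0²)/(2·-10) = 45.0 m

Phase 3 (free fall): v₀ = 0 m/s, a = -10 m/s².
Falls 82.5 m from rest: t = √(2·82.5/10) = 4.06 s; v = g·t = 40.6 m/s.
Total time = 2.50 + 3.00 + 4.06 = 9.56 s

9.56 s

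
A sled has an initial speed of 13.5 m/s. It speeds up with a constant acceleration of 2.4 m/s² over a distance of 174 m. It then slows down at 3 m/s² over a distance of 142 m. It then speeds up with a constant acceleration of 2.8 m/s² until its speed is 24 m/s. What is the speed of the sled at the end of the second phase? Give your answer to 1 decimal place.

Phase 1 (accelerating): v₀ = 13.5 m/s, a = 2.4 m/s².
v² = v₀² + 2aΔx = 13.5² + 2·2.4·174 = 1020 → v = 31.9 m/s
t = (v − v₀)/a = (31.9 − 13.5)/2.4 = 7.67 s

Phase 2 (decelerating): v₀ = 31.9 m/s, a = -3 m/s².
v² = v₀² + 2aΔx = 31.9² + 2·-3·142 = 165 → v = 12.9 m/s
t = (v − v₀)/a = (12.9 − 31.9)/-3 = 6.34 s
Speed at end of phase 2 = 12.9 m/s

12.9 m/s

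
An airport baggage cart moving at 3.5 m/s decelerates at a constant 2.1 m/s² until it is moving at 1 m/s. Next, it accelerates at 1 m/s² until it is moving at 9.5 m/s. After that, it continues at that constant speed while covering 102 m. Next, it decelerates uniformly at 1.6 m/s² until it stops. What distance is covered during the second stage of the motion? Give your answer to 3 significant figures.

Phase 1 (decelerating): v₀ = 3.50 m/s, a = -2.1 m/s².
v = v₀ + at → t = (1 − 3.50) / -2.1 = 1.19 s
v² = v₀² + 2aΔx → Δx = (1² − 3.50²)/(2·-2.1) = 2.68 m

Phase 2 (accelerating): v₀ = 1.00 m/s, a = 1 m/s².
v = v₀ + at → t = (9.5 − 1.00) / 1 = 8.50 s
v² = v₀² + 2aΔx → Δx = (9.5² − 1.00²)/(2·1) = 44.6 m
Distance in phase 2 = 44.6 m

44.6 m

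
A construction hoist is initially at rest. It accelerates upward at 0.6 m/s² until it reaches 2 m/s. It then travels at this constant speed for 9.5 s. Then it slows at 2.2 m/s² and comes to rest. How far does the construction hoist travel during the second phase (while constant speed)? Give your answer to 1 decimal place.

Phase 1 (accelerating): v₀ = 0 m/s, a = 0.6 m/s².
v = v₀ + at → t = (2 − 0) / 0.6 = 3.33 s
v² = v₀² + 2aΔx → Δx = (2² − 0²)/(2·0.6) = 3.33 m

Phase 2 (constant speed): v₀ = 2.00 m/s, a = 0 m/s².
v = v₀ + at = 2.00 + (0)(9.5) = 2.00 m/s
Δx = v₀t + ½at² = 2.00·9.5 + 0.5·0·9.5² = 19.0 m
Distance in phase 2 = 19.0 m

19.0 m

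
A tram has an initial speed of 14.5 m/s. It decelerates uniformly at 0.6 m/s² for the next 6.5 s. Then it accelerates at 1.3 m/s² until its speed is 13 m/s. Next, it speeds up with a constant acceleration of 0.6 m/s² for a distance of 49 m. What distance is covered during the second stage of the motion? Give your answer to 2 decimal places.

21.78 m

Phase 1 (decelerating): v₀ = 14.5 m/s, a = -0.6 m/s².
v = v₀ + at = 14.5 + (-0.6)(6.5) = 10.6 m/s
Δx = v₀t + ½at² = 14.5·6.5 + 0.5·-0.6·6.5² = 81.6 m

Phase 2 (accelerating): v₀ = 10.6 m/s, a = 1.3 m/s².
v = v₀ + at → t = (13 − 10.6) / 1.3 = 1.85 s
v² = v₀² + 2aΔx → Δx = (13² − 10.6²)/(2·1.3) = 21.8 m
Distance in phase 2 = 21.8 m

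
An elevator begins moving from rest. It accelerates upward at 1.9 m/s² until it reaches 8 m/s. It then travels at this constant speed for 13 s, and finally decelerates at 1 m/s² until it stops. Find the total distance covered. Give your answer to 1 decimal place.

152.8 m

Phase 1 (accelerating): v₀ = 0 m/s, a = 1.9 m/s².
v = v₀ + at → t = (8 − 0) / 1.9 = 4.21 s
v² = v₀² + 2aΔx → Δx = (8² − 0²)/(2·1.9) = 16.8 m

Phase 2 (constant speed): v₀ = 8.00 m/s, a = 0 m/s².
v = v₀ + at = 8.00 + (0)(13) = 8.00 m/s
Δx = v₀t + ½at² = 8.00·13 + 0.5·0·13² = 104 m

Phase 3 (decelerating): v₀ = 8.00 m/s, a = -1 m/s².
v = v₀ + at → t = (0 − 8.00) / -1 = 8.00 s
v² = v₀² + 2aΔx → Δx = (0² − 8.00²)/(2·-1) = 32.0 m
Total distance = 16.8 + 104 + 32.0 = 153 m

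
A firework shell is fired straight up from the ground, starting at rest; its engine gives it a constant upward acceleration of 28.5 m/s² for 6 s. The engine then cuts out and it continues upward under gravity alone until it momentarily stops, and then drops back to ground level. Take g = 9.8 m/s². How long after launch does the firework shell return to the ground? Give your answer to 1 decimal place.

43.7 s

Phase 1 (powered ascent): v₀ = 0 m/s, a = 28.5 m/s².
v = v₀ + at = 0 + (28.5)(6) = 171 m/s
Δx = v₀t + ½at² = 0·6 + 0.5·28.5·6² = 513 m

Phase 2 (coasting upward): v₀ = 171 m/s, a = -9.8 m/s².
v = v₀ + at → t = (0 − 171) / -9.8 = 17.4 s
v² = v₀² + 2aΔx → Δx = (0² − 171²)/(2·-9.8) = 1490 m

Phase 3 (free fall): v₀ = 0 m/s, a = -9.8 m/s².
Falls 2000 m from rest: t = √(2·2000/9.8) = 20.2 s; v = g·t = 198 m/s.
Total time = 6.00 + 17.4 + 20.2 = 43.7 s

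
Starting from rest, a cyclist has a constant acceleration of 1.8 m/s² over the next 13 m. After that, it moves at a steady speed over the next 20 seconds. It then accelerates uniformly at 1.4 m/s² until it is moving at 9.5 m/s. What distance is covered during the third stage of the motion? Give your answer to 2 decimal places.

Phase 1 (accelerating): v₀ = 0 m/s, a = 1.8 m/s².
v² = v₀² + 2aΔx = 0² + 2·1.8·13 = 46.8 → v = 6.84 m/s
t = (v − v₀)/a = (6.84 − 0)/1.8 = 3.80 s

Phase 2 (constant speed): v₀ = 6.84 m/s, a = 0 m/s².
v = v₀ + at = 6.84 + (0)(20) = 6.84 m/s
Δx = v₀t + ½at² = 6.84·20 + 0.5·0·20² = 137 m

Phase 3 (accelerating): v₀ = 6.84 m/s, a = 1.4 m/s².
v = v₀ + at → t = (9.5 − 6.84) / 1.4 = 1.90 s
v² = v₀² + 2aΔx → Δx = (9.5² − 6.84²)/(2·1.4) = 15.5 m
Distance in phase 3 = 15.5 m

15.52 m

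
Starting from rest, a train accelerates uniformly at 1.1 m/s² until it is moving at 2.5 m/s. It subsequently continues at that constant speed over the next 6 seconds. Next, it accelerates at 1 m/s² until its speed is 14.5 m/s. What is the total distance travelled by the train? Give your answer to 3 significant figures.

120 m

Phase 1 (accelerating): v₀ = 0 m/s, a = 1.1 m/s².
v = v₀ + at → t = (2.5 − 0) / 1.1 = 2.27 s
v² = v₀² + 2aΔx → Δx = (2.5² − 0²)/(2·1.1) = 2.84 m

Phase 2 (constant speed): v₀ = 2.50 m/s, a = 0 m/s².
v = v₀ + at = 2.50 + (0)(6) = 2.50 m/s
Δx = v₀t + ½at² = 2.50·6 + 0.5·0·6² = 15.0 m

Phase 3 (accelerating): v₀ = 2.50 m/s, a = 1 m/s².
v = v₀ + at → t = (14.5 − 2.50) / 1 = 12.0 s
v² = v₀² + 2aΔx → Δx = (14.5² − 2.50²)/(2·1) = 102 m
Total distance = 2.84 + 15.0 + 102 = 120 m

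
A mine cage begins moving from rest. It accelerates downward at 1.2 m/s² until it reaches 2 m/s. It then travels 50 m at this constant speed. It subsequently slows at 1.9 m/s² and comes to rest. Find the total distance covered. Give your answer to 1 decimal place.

Phase 1 (accelerating): v₀ = 0 m/s, a = 1.2 m/s².
v = v₀ + at → t = (2 − 0) / 1.2 = 1.67 s
v² = v₀² + 2aΔx → Δx = (2² − 0²)/(2·1.2) = 1.67 m

Phase 2 (constant speed): v₀ = 2.00 m/s, a = 0 m/s².
Constant speed: t = d/v = 50/2.00 = 25.0 s

Phase 3 (decelerating): v₀ = 2.00 m/s, a = -1.9 m/s².
v = v₀ + at → t = (0 − 2.00) / -1.9 = 1.05 s
v² = v₀² + 2aΔx → Δx = (0² − 2.00²)/(2·-1.9) = 1.05 m
Total distance = 1.67 + 50.0 + 1.05 = 52.7 m

52.7 m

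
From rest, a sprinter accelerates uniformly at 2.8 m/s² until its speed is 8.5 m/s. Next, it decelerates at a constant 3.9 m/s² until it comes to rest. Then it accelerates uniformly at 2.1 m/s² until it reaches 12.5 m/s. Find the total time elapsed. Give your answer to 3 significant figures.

Phase 1 (accelerating): v₀ = 0 m/s, a = 2.8 m/s².
v = v₀ + at → t = (8.5 − 0) / 2.8 = 3.04 s
v² = v₀² + 2aΔx → Δx = (8.5² − 0²)/(2·2.8) = 12.9 m

Phase 2 (decelerating): v₀ = 8.50 m/s, a = -3.9 m/s².
v = v₀ + at → t = (0 − 8.50) / -3.9 = 2.18 s
v² = v₀² + 2aΔx → Δx = (0² − 8.50²)/(2·-3.9) = 9.26 m

Phase 3 (accelerating): v₀ = 0 m/s, a = 2.1 m/s².
v = v₀ + at → t = (12.5 − 0) / 2.1 = 5.95 s
v² = v₀² + 2aΔx → Δx = (12.5² − 0²)/(2·2.1) = 37.2 m
Total time = 3.04 + 2.18 + 5.95 = 11.2 s

11.2 s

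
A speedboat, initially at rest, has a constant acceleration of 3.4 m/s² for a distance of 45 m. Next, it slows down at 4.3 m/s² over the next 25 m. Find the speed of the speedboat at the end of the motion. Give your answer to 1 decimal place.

Phase 1 (accelerating): v₀ = 0 m/s, a = 3.4 m/s².
v² = v₀² + 2aΔx = 0² + 2·3.4·45 = 306 → v = 17.5 m/s
t = (v − v₀)/a = (17.5 − 0)/3.4 = 5.14 s

Phase 2 (decelerating): v₀ = 17.5 m/s, a = -4.3 m/s².
v² = v₀² + 2aΔx = 17.5² + 2·-4.3·25 = 91.0 → v = 9.54 m/s
t = (v − v₀)/a = (9.54 − 17.5)/-4.3 = 1.85 s
Final speed = 9.54 m/s

9.5 m/s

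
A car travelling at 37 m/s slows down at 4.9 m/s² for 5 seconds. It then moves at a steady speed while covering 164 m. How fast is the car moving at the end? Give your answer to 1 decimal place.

Phase 1 (decelerating): v₀ = 37.0 m/s, a = -4.9 m/s².
v = v₀ + at = 37.0 + (-4.9)(5) = 12.5 m/s
Δx = v₀t + ½at² = 37.0·5 + 0.5·-4.9·5² = 124 m

Phase 2 (constant speed): v₀ = 12.5 m/s, a = 0 m/s².
Constant speed: t = d/v = 164/12.5 = 13.1 s
Final speed = 12.5 m/s

12.5 m/s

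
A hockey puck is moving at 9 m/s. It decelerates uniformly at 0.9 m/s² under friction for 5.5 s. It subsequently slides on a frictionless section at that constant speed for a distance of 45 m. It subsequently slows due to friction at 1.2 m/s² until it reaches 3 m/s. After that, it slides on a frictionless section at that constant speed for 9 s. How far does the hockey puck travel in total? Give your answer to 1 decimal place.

111.0 m

Phase 1 (decelerating): v₀ = 9.00 m/s, a = -0.9 m/s².
v = v₀ + at = 9.00 + (-0.9)(5.5) = 4.05 m/s
Δx = v₀t + ½at² = 9.00·5.5 + 0.5·-0.9·5.5² = 35.9 m

Phase 2 (constant speed): v₀ = 4.05 m/s, a = 0 m/s².
Constant speed: t = d/v = 45/4.05 = 11.1 s

Phase 3 (decelerating): v₀ = 4.05 m/s, a = -1.2 m/s².
v = v₀ + at → t = (3 − 4.05) / -1.2 = 0.875 s
v² = v₀² + 2aΔx → Δx = (3² − 4.05²)/(2·-1.2) = 3.08 m

Phase 4 (constant speed): v₀ = 3.00 m/s, a = 0 m/s².
v = v₀ + at = 3.00 + (0)(9) = 3.00 m/s
Δx = v₀t + ½at² = 3.00·9 + 0.5·0·9² = 27.0 m
Total distance = 35.9 + 45.0 + 3.08 + 27.0 = 111 m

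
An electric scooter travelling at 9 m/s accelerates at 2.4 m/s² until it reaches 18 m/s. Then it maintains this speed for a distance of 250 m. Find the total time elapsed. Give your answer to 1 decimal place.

Phase 1 (accelerating): v₀ = 9.00 m/s, a = 2.4 m/s².
v = v₀ + at → t = (18 − 9.00) / 2.4 = 3.75 s
v² = v₀² + 2aΔx → Δx = (18² − 9.00²)/(2·2.4) = 50.6 m

Phase 2 (constant speed): v₀ = 18.0 m/s, a = 0 m/s².
Constant speed: t = d/v = 250/18.0 = 13.9 s
Total time = 3.75 + 13.9 = 17.6 s

17.6 s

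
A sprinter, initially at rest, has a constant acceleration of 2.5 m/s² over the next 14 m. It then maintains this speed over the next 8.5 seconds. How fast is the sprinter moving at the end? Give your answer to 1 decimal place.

Phase 1 (accelerating): v₀ = 0 m/s, a = 2.5 m/s².
v² = v₀² + 2aΔx = 0² + 2·2.5·14 = 70.0 → v = 8.37 m/s
t = (v − v₀)/a = (8.37 − 0)/2.5 = 3.35 s

Phase 2 (constant speed): v₀ = 8.37 m/s, a = 0 m/s².
v = v₀ + at = 8.37 + (0)(8.5) = 8.37 m/s
Δx = v₀t + ½at² = 8.37·8.5 + 0.5·0·8.5² = 71.1 m
Final speed = 8.37 m/s

8.4 m/s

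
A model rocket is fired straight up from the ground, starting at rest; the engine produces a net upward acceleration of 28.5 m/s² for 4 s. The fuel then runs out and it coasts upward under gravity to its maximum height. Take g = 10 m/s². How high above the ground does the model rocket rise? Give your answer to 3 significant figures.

Phase 1 (powered ascent): v₀ = 0 m/s, a = 28.5 m/s².
v = v₀ + at = 0 + (28.5)(4) = 114 m/s
Δx = v₀t + ½at² = 0·4 + 0.5·28.5·4² = 228 m

Phase 2 (coasting upward): v₀ = 114 m/s, a = -10 m/s².
v = v₀ + at → t = (0 − 114) / -10 = 11.4 s
v² = v₀² + 2aΔx → Δx = (0² − 114²)/(2·-10) = 650 m
Maximum height = 228 + 650 = 878 m

878 m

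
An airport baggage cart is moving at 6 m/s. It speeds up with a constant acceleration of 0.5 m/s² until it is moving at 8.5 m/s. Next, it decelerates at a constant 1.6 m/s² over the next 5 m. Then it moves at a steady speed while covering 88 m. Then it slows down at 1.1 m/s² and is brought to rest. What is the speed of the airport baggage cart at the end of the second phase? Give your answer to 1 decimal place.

7.5 m/s

Phase 1 (accelerating): v₀ = 6.00 m/s, a = 0.5 m/s².
v = v₀ + at → t = (8.5 − 6.00) / 0.5 = 5.00 s
v² = v₀² + 2aΔx → Δx = (8.5² − 6.00²)/(2·0.5) = 36.2 m

Phase 2 (decelerating): v₀ = 8.50 m/s, a = -1.6 m/s².
v² = v₀² + 2aΔx = 8.50² + 2·-1.6·5 = 56.2 → v = 7.50 m/s
t = (v − v₀)/a = (7.50 − 8.50)/-1.6 = 0.625 s
Speed at end of phase 2 = 7.50 m/s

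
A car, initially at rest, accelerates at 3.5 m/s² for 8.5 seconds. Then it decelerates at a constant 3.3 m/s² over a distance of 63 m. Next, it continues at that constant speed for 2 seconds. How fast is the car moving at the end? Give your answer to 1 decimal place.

21.7 m/s

Phase 1 (accelerating): v₀ = 0 m/s, a = 3.5 m/s².
v = v₀ + at = 0 + (3.5)(8.5) = 29.8 m/s
Δx = v₀t + ½at² = 0·8.5 + 0.5·3.5·8.5² = 126 m

Phase 2 (decelerating): v₀ = 29.8 m/s, a = -3.3 m/s².
v² = v₀² + 2aΔx = 29.8² + 2·-3.3·63 = 469 → v = 21.7 m/s
t = (v − v₀)/a = (21.7 − 29.8)/-3.3 = 2.45 s

Phase 3 (constant speed): v₀ = 21.7 m/s, a = 0 m/s².
v = v₀ + at = 21.7 + (0)(2) = 21.7 m/s
Δx = v₀t + ½at² = 21.7·2 + 0.5·0·2² = 43.3 m
Final speed = 21.7 m/s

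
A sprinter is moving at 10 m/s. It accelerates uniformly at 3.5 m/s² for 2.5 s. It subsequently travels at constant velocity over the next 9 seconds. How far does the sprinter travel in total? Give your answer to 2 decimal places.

204.69 m

Phase 1 (accelerating): v₀ = 10.0 m/s, a = 3.5 m/s².
v = v₀ + at = 10.0 + (3.5)(2.5) = 18.8 m/s
Δx = v₀t + ½at² = 10.0·2.5 + 0.5·3.5·2.5² = 35.9 m

Phase 2 (constant speed): v₀ = 18.8 m/s, a = 0 m/s².
v = v₀ + at = 18.8 + (0)(9) = 18.8 m/s
Δx = v₀t + ½at² = 18.8·9 + 0.5·0·9² = 169 m
Total distance = 35.9 + 169 = 205 m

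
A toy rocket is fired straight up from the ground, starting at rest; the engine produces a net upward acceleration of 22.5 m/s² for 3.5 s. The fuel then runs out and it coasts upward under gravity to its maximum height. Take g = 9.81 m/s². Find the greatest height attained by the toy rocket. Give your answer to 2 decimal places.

Phase 1 (powered ascent): v₀ = 0 m/s, a = 22.5 m/s².
v = v₀ + at = 0 + (22.5)(3.5) = 78.8 m/s
Δx = v₀t + ½at² = 0·3.5 + 0.5·22.5·3.5² = 138 m

Phase 2 (coasting upward): v₀ = 78.8 m/s, a = -9.81 m/s².
v = v₀ + at → t = (0 − 78.8) / -9.81 = 8.03 s
v² = v₀² + 2aΔx → Δx = (0² − 78.8²)/(2·-9.81) = 316 m
Maximum height = 138 + 316 = 454 m

453.90 m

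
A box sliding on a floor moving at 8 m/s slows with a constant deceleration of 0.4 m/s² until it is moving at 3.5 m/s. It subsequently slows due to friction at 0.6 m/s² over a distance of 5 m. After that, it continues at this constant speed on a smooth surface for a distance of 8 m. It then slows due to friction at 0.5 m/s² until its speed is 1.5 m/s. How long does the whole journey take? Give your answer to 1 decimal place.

Phase 1 (decelerating): v₀ = 8.00 m/s, a = -0.4 m/s².
v = v₀ + at → t = (3.5 − 8.00) / -0.4 = 11.2 s
v² = v₀² + 2aΔx → Δx = (3.5² − 8.00²)/(2·-0.4) = 64.7 m

Phase 2 (decelerating): v₀ = 3.50 m/s, a = -0.6 m/s².
v² = v₀² + 2aΔx = 3.50² + 2·-0.6·5 = 6.25 → v = 2.50 m/s
t = (v − v₀)/a = (2.50 − 3.50)/-0.6 = 1.67 s

Phase 3 (constant speed): v₀ = 2.50 m/s, a = 0 m/s².
Constant speed: t = d/v = 8/2.50 = 3.20 s

Phase 4 (decelerating): v₀ = 2.50 m/s, a = -0.5 m/s².
v = v₀ + at → t = (1.5 − 2.50) / -0.5 = 2.00 s
v² = v₀² + 2aΔx → Δx = (1.5² − 2.50²)/(2·-0.5) = 4.00 m
Total time = 11.2 + 1.67 + 3.20 + 2.00 = 18.1 s

18.1 s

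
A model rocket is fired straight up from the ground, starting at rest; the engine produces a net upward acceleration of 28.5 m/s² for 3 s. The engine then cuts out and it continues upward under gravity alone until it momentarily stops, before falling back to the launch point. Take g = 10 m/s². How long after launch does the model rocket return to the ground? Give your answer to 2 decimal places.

21.49 s

Phase 1 (powered ascent): v₀ = 0 m/s, a = 28.5 m/s².
v = v₀ + at = 0 + (28.5)(3) = 85.5 m/s
Δx = v₀t + ½at² = 0·3 + 0.5·28.5·3² = 128 m

Phase 2 (coasting upward): v₀ = 85.5 m/s, a = -10 m/s².
v = v₀ + at → t = (0 − 85.5) / -10 = 8.55 s
v² = v₀² + 2aΔx → Δx = (0² − 85.5²)/(2·-10) = 366 m

Phase 3 (free fall): v₀ = 0 m/s, a = -10 m/s².
Falls 494 m from rest: t = √(2·494/10) = 9.94 s; v = g·t = 99.4 m/s.
Total time = 3.00 + 8.55 + 9.94 = 21.5 s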